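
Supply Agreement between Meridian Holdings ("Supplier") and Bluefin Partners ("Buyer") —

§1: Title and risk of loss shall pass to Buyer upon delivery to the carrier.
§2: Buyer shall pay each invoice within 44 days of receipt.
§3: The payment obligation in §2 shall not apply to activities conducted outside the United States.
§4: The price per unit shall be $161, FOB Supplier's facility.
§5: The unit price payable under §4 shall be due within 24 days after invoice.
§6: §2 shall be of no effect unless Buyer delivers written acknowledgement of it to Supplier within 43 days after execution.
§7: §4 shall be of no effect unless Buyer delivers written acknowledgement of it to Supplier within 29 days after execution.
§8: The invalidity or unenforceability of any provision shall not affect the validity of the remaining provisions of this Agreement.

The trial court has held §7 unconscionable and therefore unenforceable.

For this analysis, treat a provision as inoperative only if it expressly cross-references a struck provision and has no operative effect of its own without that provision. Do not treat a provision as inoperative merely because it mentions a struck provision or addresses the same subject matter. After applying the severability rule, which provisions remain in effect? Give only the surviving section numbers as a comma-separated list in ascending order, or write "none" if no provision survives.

1, 2, 3, 4, 5, 6, 8

§7 is struck. No other provision's operative terms depend on §7. §8 is a severability clause and preserves every provision that can still be given independent effect. That leaves §1, §2, §3, §4, §5, §6, and §8 in effect.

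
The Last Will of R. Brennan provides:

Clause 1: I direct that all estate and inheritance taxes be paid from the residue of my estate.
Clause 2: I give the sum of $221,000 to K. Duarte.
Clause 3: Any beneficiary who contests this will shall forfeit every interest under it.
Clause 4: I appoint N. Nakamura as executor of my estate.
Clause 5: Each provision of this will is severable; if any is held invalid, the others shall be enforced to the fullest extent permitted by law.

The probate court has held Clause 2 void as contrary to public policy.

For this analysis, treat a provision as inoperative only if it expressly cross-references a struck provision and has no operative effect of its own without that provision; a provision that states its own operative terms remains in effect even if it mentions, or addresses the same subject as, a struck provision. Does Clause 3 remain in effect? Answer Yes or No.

Yes

Clause 2 is struck. No other provision's operative terms depend on Clause 2. Clause 5 is a severability clause and preserves every provision that can still be given independent effect. That leaves Clause 1, Clause 3, Clause 4, and Clause 5 in effect. Clause 3 is among the surviving provisions, so the answer is yes.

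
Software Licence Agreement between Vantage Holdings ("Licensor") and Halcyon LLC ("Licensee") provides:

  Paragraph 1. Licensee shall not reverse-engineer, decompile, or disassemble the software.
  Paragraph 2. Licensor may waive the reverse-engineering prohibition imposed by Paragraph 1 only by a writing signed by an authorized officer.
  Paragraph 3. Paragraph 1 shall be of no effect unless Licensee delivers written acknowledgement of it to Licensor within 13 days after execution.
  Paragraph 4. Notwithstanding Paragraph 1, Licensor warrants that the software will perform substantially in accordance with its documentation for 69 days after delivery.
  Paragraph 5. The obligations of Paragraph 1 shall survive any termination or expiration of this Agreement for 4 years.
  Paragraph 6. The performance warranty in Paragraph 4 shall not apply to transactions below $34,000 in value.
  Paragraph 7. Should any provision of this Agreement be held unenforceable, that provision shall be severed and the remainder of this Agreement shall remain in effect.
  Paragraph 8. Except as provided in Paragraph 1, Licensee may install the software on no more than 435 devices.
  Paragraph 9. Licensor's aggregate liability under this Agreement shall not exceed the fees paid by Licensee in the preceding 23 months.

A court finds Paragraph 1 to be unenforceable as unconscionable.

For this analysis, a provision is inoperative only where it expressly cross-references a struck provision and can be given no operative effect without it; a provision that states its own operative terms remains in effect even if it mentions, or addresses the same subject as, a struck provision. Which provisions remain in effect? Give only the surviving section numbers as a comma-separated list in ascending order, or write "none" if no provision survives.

Paragraph 1 is struck. Paragraph 2 has no operative effect of its own apart from Paragraph 1 and is therefore inoperative. Paragraph 3 has no operative effect of its own apart from Paragraph 1 and is therefore inoperative. The only function of Paragraph 5 is the survival period for Paragraph 1, so it cannot stand once Paragraph 1 is removed. Paragraph 4 mentions Paragraph 1 but its own obligation stands independently of Paragraph 1, so Paragraph 4 is not affected. Although Paragraph 8 refers to Paragraph 1, its operative terms do not depend on Paragraph 1, so it remains in effect. Paragraph 7 is a severability clause and preserves every provision that can still be given independent effect. Paragraph 4, Paragraph 6, Paragraph 7, Paragraph 8, and Paragraph 9 remain in effect.

4, 6, 7, 8, 9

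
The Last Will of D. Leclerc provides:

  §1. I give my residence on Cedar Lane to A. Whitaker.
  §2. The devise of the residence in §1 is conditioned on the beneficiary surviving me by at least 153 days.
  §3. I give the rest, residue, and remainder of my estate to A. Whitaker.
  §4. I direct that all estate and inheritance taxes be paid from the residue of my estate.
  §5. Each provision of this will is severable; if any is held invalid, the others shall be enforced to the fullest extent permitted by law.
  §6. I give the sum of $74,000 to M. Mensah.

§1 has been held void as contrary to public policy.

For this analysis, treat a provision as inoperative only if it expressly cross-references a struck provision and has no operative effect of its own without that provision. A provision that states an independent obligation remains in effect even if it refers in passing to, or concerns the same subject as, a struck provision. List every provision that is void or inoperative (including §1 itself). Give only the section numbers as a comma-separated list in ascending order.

1, 2

§1 is struck. §2 merely fixes the survivorship condition on §1; with §1 gone it has nothing to operate on and falls away. §5 is a severability clause and preserves every provision that can still be given independent effect. §3, §4, §5, and §6 remain in effect.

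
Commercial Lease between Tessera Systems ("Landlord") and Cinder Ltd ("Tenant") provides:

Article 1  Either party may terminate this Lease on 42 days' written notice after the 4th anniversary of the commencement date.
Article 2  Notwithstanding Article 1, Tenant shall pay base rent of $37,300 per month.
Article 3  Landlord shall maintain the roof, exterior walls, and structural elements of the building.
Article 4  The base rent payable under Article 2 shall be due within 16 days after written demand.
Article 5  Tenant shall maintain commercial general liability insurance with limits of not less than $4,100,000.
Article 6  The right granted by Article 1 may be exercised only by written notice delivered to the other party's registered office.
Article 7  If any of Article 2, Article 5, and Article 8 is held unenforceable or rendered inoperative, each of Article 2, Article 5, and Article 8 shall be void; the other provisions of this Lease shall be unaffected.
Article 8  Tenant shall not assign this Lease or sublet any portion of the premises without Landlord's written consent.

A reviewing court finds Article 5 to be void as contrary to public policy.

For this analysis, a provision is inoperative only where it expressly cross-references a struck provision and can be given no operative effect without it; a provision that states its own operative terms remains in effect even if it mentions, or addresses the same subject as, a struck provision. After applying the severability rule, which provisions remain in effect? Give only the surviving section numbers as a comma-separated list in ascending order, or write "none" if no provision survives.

Article 5 is struck. Nothing else in the Lease is defined by reference to Article 5. Article 7 declares Article 2, Article 5, and Article 8 mutually dependent; since one of them has fallen, all of them are of no effect. That brings down Article 2 and Article 8 as well. Article 4 in turn depends solely on a provision now struck and likewise falls. The remainder continues in force under Article 7. Article 1, Article 3, Article 6, and Article 7 remain in effect.

1, 3, 6, 7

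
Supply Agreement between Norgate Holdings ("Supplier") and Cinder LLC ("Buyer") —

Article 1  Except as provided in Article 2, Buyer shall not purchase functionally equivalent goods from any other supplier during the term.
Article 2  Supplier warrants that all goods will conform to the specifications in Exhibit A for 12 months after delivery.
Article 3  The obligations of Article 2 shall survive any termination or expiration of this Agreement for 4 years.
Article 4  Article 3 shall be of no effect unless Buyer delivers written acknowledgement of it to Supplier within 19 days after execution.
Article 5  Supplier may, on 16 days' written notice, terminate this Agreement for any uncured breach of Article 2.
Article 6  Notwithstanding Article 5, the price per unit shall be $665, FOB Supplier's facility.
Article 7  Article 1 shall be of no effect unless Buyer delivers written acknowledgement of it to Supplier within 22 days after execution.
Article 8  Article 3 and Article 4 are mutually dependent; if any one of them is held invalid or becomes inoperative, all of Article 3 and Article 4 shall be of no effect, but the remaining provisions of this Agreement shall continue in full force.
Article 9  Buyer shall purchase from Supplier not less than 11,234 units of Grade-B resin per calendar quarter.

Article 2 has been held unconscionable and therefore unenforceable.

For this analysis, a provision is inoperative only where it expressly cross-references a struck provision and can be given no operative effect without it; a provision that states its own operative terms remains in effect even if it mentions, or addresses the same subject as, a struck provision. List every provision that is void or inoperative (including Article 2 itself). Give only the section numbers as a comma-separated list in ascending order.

Article 2 is struck. Article 3 has no operative effect of its own apart from Article 2 and is therefore inoperative. Article 5 merely fixes the termination right for breach of Article 2; with Article 2 gone it has nothing to operate on and falls away. Article 4 merely fixes the acknowledgement condition for Article 3; with Article 3 gone it has nothing to operate on and falls away. Article 1 mentions Article 2 but its own obligation stands independently of Article 2, so Article 1 is not affected. Although Article 6 refers to Article 5, its operative terms do not depend on Article 5, so it remains in effect. Article 8 declares Article 3 and Article 4 mutually dependent; since one of them has fallen, all of them are of no effect. The remainder continues in force under Article 8. Article 1, Article 6, Article 7, Article 8, and Article 9 remain in effect.

2, 3, 4, 5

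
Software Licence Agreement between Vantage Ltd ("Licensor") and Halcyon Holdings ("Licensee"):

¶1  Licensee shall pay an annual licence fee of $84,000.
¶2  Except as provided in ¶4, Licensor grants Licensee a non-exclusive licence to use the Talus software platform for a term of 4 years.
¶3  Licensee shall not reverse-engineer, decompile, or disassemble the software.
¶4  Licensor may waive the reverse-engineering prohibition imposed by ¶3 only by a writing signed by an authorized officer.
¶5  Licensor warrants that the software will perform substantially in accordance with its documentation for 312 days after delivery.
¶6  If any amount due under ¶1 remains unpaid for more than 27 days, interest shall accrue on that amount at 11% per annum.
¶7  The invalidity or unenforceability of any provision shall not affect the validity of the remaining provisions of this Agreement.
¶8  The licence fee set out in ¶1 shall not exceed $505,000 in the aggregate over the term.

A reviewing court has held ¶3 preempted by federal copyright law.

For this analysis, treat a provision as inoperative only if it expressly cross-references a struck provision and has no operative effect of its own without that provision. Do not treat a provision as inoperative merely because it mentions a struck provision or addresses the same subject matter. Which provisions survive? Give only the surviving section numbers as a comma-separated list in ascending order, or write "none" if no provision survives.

¶3 is struck. The only function of ¶4 is the waiver condition for ¶3, so it cannot stand once ¶3 is removed. ¶2 mentions ¶4 but its own obligation stands independently of ¶4, so ¶2 is not affected. ¶7 is a severability clause and preserves every provision that can still be given independent effect. ¶1, ¶2, ¶5, ¶6, ¶7, and ¶8 remain in effect.

1, 2, 5, 6, 7, 8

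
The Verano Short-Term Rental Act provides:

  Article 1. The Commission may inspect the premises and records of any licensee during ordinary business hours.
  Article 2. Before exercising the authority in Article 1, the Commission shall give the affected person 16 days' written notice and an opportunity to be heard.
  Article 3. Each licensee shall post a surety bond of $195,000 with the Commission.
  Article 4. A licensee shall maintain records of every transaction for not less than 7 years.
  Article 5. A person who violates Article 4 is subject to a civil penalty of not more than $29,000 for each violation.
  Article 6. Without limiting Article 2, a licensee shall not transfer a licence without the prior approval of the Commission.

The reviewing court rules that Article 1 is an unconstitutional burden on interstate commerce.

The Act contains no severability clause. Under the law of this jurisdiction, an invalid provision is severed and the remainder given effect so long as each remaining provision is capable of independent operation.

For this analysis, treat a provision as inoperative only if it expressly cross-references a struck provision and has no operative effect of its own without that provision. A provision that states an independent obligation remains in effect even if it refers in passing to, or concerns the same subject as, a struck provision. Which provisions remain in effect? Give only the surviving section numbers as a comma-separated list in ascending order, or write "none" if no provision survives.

Article 1 is struck. Article 2 has no operative effect of its own apart from Article 1 and is therefore inoperative. Although Article 6 refers to Article 2, its operative terms do not depend on Article 2, so it remains in effect. With no severability clause, the stated default rule severs what cannot stand and enforces each remaining provision that can operate on its own. Article 3, Article 4, Article 5, and Article 6 remain in effect.

3, 4, 5, 6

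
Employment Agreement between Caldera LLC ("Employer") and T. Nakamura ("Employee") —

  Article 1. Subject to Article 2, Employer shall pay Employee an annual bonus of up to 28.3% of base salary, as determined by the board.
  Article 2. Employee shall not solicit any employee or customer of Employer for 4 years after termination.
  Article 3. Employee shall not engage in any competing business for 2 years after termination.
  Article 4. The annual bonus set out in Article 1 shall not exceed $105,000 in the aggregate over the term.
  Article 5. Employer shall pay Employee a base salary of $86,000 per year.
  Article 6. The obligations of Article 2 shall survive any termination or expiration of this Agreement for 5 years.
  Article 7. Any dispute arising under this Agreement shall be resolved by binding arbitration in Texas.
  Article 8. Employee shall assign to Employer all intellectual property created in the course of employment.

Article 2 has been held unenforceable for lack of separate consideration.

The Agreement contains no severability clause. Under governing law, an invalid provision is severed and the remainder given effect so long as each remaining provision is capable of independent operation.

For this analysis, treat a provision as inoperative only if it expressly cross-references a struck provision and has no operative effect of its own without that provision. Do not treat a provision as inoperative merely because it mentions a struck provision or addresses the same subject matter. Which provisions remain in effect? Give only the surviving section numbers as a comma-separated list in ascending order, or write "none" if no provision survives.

1, 3, 4, 5, 7, 8

Article 2 is struck. Article 6 operates only by reference to Article 2, so it falls with Article 2. Although Article 1 refers to Article 2, its operative terms do not depend on Article 2, so it remains in effect. With no severability clause, the stated default rule severs what cannot stand and enforces each remaining provision that can operate on its own. Article 1, Article 3, Article 4, Article 5, Article 7, and Article 8 remain in effect.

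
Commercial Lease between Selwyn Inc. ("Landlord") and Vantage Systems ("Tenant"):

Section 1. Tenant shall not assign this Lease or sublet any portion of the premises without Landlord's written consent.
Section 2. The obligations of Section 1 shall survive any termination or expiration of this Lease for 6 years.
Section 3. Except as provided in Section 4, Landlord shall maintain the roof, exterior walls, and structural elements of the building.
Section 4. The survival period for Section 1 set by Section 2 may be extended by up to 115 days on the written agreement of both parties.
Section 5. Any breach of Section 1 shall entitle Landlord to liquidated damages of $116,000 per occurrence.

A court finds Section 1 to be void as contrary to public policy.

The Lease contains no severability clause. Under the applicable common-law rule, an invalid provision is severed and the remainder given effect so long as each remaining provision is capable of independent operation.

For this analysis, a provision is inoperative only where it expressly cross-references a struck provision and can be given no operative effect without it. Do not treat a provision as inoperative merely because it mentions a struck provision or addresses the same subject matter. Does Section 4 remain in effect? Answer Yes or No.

Section 1 is struck. Section 2 has no operative effect of its own apart from Section 1 and is therefore inoperative. Section 5 does nothing except set the liquidated-damages amount by reference to Section 1; with Section 1 gone it has no independent effect and is inoperative. Section 4 has no operative effect of its own apart from Section 2 and is therefore inoperative. Section 3 mentions Section 4 but its own obligation stands independently of Section 4, so Section 3 is not affected. Under the stated default rule, only provisions that cannot operate independently fall away; the rest are enforced. Only Section 3 remains in effect. Section 4 is among the inoperative provisions, so the answer is no.

No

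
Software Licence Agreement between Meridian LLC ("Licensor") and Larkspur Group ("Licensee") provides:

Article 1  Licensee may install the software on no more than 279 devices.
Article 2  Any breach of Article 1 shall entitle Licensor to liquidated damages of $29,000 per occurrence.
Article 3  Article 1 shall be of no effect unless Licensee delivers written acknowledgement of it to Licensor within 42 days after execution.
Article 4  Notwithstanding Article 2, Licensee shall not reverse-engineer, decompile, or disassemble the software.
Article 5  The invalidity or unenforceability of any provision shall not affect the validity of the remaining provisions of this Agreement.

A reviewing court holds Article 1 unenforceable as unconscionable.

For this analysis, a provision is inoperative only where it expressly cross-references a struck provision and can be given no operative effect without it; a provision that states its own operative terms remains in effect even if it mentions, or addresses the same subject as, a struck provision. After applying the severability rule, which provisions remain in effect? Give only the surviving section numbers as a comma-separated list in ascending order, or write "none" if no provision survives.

4, 5

Article 1 is struck. The whole of Article 2 is the liquidated-damages amount, defined by reference to Article 1, so Article 2 cannot stand once Article 1 is removed. Article 3 operates only by reference to Article 1, so it falls with Article 1. Article 4 mentions Article 2 but its own obligation stands independently of Article 2, so Article 4 is not affected. Article 5 is a severability clause and preserves every provision that can still be given independent effect. That leaves Article 4 and Article 5 in effect.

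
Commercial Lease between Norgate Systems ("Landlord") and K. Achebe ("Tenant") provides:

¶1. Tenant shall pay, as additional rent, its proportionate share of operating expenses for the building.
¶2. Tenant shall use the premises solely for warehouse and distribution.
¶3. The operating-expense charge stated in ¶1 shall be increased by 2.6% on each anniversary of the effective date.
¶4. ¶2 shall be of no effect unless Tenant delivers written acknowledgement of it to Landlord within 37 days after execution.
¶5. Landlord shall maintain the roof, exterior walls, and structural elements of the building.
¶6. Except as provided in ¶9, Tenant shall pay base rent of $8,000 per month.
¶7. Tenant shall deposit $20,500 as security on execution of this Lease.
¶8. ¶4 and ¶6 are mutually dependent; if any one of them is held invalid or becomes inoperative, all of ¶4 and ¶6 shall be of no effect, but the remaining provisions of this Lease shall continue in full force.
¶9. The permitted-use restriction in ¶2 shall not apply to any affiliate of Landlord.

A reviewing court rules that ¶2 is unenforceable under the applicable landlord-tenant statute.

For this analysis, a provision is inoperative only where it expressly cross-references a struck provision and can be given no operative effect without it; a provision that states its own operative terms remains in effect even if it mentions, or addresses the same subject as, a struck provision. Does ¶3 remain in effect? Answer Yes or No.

¶2 is struck. ¶4 operates only by reference to ¶2, so it falls with ¶2. ¶9 has no operative effect of its own apart from ¶2 and is therefore inoperative. ¶8 declares ¶4 and ¶6 mutually dependent; since one of them has fallen, all of them are of no effect. That brings down ¶6 as well. The remainder continues in force under ¶8. The provisions still in force are ¶1, ¶3, ¶5, ¶7, and ¶8. ¶3 is among the surviving provisions, so the answer is yes.

Yes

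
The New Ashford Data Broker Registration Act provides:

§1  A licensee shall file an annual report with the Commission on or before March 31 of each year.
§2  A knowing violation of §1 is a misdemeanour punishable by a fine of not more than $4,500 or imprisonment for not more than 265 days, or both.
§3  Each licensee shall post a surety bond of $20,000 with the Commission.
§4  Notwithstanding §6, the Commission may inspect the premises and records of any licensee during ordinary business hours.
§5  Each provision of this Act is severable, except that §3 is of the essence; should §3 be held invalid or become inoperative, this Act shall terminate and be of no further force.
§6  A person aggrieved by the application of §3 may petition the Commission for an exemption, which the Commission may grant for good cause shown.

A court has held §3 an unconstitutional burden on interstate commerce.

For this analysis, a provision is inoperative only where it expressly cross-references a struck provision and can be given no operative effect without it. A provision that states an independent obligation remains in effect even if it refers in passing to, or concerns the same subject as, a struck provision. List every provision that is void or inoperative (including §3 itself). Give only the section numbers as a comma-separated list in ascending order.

§3 is struck. The only function of §6 is the exemption procedure for §3, so it cannot stand once §3 is removed. §5 makes §3 an essential term, and §3 is the provision held invalid; under §5, the entire Act is therefore void. No provision of the Act survives.

1, 2, 3, 4, 5, 6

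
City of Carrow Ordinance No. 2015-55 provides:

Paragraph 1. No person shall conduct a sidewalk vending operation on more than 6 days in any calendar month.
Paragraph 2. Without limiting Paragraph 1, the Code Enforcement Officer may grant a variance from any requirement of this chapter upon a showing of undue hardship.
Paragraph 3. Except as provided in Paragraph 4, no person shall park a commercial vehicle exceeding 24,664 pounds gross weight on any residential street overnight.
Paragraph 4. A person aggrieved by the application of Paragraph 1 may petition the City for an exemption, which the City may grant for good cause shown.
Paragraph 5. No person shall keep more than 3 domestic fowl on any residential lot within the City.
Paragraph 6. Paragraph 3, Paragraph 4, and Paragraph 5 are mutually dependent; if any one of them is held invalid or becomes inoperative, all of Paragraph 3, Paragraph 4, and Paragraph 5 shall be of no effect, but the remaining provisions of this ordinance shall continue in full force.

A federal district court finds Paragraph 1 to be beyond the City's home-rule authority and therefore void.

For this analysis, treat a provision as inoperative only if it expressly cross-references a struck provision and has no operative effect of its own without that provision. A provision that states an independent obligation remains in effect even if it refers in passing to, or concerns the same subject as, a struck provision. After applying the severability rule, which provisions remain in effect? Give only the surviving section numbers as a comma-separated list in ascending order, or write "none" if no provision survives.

Paragraph 1 is struck. Paragraph 4 merely fixes the exemption procedure for Paragraph 1; with Paragraph 1 gone it has nothing to operate on and falls away. Although Paragraph 2 refers to Paragraph 1, its operative terms do not depend on Paragraph 1, so it remains in effect. Paragraph 6 declares Paragraph 3, Paragraph 4, and Paragraph 5 mutually dependent; since one of them has fallen, all of them are of no effect. That brings down Paragraph 3 and Paragraph 5 as well. The remainder continues in force under Paragraph 6. Paragraph 2 and Paragraph 6 remain in effect.

2, 6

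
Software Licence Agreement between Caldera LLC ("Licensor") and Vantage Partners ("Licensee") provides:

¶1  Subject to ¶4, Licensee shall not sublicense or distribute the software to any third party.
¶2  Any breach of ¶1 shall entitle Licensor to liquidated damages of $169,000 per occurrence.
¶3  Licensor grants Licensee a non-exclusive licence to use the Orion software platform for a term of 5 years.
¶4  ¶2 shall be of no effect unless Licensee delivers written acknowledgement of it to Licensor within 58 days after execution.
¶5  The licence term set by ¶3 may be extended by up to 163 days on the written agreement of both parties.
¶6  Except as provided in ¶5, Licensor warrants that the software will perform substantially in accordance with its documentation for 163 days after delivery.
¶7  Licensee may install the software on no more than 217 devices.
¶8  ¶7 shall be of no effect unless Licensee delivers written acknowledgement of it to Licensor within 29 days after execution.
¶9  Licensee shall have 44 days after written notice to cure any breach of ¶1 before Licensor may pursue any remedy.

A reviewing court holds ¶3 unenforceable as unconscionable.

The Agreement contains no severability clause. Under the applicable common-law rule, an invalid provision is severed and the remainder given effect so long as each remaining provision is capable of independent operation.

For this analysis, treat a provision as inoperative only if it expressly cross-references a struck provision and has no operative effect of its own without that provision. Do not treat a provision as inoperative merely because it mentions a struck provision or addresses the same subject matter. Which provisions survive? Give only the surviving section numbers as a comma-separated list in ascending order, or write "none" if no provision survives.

¶3 is struck. ¶5 has no operative effect of its own apart from ¶3 and is therefore inoperative. Although ¶6 refers to ¶5, its operative terms do not depend on ¶5, so it remains in effect. Under the stated default rule, only provisions that cannot operate independently fall away; the rest are enforced. That leaves ¶1, ¶2, ¶4, ¶6, ¶7, ¶8, and ¶9 in effect.

1, 2, 4, 6, 7, 8, 9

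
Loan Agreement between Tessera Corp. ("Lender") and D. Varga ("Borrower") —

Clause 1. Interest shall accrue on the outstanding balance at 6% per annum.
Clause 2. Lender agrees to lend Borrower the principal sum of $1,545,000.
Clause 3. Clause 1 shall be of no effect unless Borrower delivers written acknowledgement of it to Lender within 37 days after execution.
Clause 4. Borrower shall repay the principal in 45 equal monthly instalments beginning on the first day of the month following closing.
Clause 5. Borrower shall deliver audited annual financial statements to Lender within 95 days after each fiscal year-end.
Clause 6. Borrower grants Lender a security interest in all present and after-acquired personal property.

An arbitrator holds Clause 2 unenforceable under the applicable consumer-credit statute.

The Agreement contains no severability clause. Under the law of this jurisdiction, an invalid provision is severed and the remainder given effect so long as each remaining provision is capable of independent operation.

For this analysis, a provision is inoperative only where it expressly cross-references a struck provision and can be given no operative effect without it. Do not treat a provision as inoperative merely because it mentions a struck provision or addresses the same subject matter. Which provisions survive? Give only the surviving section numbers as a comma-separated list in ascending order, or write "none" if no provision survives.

Clause 2 is struck. Nothing else in the Agreement is defined by reference to Clause 2. With no severability clause, the stated default rule severs what cannot stand and enforces each remaining provision that can operate on its own. That leaves Clause 1, Clause 3, Clause 4, Clause 5, and Clause 6 in effect.

1, 3, 4, 5, 6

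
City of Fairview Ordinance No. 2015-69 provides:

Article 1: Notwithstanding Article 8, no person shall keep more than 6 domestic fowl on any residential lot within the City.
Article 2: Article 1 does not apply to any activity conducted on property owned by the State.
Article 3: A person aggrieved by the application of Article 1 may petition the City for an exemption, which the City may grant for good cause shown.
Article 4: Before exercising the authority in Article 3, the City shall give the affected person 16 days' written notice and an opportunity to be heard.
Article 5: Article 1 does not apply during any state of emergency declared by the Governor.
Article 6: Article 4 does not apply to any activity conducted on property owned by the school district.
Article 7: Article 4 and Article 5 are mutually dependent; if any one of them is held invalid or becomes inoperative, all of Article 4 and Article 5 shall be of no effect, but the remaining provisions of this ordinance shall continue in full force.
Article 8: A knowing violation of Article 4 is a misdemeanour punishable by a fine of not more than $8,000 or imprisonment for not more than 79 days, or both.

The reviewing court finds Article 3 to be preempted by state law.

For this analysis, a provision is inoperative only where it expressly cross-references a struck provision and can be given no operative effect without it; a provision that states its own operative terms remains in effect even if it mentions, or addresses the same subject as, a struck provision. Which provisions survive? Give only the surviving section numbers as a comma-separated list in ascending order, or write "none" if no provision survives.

1, 2, 7

Article 3 is struck. Article 4 merely fixes the notice-and-hearing requirement for Article 3; with Article 3 gone it has nothing to operate on and falls away. Article 6 has no operative effect of its own apart from Article 4 and is therefore inoperative. Article 8 operates only by reference to Article 4, so it falls with Article 4. Article 1 mentions Article 8 but its own obligation stands independently of Article 8, so Article 1 is not affected. Article 7 declares Article 4 and Article 5 mutually dependent; since one of them has fallen, all of them are of no effect. That brings down Article 5 as well. The remainder continues in force under Article 7. Article 1, Article 2, and Article 7 remain in effect.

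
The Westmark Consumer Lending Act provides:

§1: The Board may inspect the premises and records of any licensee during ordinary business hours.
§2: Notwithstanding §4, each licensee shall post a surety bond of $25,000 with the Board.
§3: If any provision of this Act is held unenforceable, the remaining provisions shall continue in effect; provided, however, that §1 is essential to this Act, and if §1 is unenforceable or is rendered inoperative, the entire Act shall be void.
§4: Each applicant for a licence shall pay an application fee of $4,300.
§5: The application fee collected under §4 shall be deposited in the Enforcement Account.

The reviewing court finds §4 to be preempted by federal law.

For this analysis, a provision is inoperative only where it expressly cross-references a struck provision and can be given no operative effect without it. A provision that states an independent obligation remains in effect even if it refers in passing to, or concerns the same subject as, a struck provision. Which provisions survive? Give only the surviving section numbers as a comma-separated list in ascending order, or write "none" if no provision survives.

1, 2, 3

§4 is struck. The whole of §5 is the disposition of the application fee, defined by reference to §4, so §5 cannot stand once §4 is removed. Although §2 refers to §4, its operative terms do not depend on §4, so it remains in effect. §3 makes §1 an essential term, but §1 is unaffected, so the severability proviso in §3 preserves the remaining provisions. That leaves §1, §2, and §3 in effect.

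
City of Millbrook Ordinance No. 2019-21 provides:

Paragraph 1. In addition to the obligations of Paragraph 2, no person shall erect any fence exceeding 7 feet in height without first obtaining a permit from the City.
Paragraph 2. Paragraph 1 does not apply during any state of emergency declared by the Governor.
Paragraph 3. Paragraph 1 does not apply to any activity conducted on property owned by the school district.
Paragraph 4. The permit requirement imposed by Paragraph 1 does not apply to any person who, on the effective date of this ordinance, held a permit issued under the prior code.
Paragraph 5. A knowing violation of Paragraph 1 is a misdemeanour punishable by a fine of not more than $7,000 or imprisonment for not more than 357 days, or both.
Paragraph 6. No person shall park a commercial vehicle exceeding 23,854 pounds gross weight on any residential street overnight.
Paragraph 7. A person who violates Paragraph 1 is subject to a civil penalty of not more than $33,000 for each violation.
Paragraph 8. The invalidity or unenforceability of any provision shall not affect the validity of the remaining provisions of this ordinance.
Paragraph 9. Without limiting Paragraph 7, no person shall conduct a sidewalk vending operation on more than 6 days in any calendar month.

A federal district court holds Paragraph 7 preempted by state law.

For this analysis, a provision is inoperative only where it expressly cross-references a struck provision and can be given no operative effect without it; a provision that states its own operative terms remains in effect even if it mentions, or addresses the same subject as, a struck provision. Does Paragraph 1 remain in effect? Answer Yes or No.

Yes

Paragraph 7 is struck. Paragraph 9 mentions Paragraph 7 but its own obligation stands independently of Paragraph 7, so Paragraph 9 is not affected. No other provision's operative terms depend on Paragraph 7. Paragraph 8 is a severability clause and preserves every provision that can still be given independent effect. That leaves Paragraph 1, Paragraph 2, Paragraph 3, Paragraph 4, Paragraph 5, Paragraph 6, Paragraph 8, and Paragraph 9 in effect. Paragraph 1 is among the surviving provisions, so the answer is yes.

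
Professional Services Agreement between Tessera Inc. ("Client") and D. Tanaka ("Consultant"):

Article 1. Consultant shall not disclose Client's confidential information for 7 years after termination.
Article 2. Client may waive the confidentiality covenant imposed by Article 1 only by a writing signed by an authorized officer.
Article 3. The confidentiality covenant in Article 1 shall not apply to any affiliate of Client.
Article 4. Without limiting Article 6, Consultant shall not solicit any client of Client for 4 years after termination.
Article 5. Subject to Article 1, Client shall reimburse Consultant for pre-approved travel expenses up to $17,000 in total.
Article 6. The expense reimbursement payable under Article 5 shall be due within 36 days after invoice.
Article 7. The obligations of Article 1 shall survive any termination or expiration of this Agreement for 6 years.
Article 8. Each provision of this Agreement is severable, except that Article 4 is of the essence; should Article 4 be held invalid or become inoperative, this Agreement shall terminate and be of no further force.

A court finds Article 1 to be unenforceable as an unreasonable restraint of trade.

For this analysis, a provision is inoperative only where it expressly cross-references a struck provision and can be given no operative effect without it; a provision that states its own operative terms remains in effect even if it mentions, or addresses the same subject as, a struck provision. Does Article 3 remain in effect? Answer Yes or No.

Article 1 is struck. Article 2 merely fixes the waiver condition for Article 1; with Article 1 gone it has nothing to operate on and falls away. Article 3 does nothing except set the carve-out from the confidentiality covenant by reference to Article 1; with Article 1 gone it has no independent effect and is inoperative. Article 7 has no operative effect of its own apart from Article 1 and is therefore inoperative. Article 5 mentions Article 1 but its own obligation stands independently of Article 1, so Article 5 is not affected. Article 8 makes Article 4 an essential term, but Article 4 is unaffected, so the severability proviso in Article 8 preserves the remaining provisions. That leaves Article 4, Article 5, Article 6, and Article 8 in effect. Article 3 is among the inoperative provisions, so the answer is no.

No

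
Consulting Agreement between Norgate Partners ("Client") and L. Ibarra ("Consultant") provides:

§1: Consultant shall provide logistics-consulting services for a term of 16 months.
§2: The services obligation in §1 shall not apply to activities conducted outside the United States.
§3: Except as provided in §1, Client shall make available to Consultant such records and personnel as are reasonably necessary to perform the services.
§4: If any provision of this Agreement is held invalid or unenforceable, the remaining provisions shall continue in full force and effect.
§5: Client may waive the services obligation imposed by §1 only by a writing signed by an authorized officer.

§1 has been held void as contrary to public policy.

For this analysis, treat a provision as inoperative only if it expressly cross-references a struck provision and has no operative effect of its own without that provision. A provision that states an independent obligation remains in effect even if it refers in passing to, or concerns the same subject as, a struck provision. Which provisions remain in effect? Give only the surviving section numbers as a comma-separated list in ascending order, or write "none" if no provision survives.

§1 is struck. §2 has no operative effect of its own apart from §1 and is therefore inoperative. §5 has no operative effect of its own apart from §1 and is therefore inoperative. Although §3 refers to §1, its operative terms do not depend on §1, so it remains in effect. §4 is a severability clause and preserves every provision that can still be given independent effect. §3 and §4 remain in effect.

3, 4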